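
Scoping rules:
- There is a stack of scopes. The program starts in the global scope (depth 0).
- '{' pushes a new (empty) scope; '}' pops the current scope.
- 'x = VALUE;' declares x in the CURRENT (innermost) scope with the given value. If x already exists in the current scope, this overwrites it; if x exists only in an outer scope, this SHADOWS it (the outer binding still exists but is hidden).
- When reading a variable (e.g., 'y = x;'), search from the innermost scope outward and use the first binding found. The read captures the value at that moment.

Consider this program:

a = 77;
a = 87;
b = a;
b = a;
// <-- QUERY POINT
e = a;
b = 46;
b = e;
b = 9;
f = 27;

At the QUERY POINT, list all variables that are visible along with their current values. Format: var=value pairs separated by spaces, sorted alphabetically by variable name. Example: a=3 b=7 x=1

Step 1: declare a=77 at depth 0
Step 2: declare a=87 at depth 0
Step 3: declare b=(read a)=87 at depth 0
Step 4: declare b=(read a)=87 at depth 0
Visible at query point: a=87 b=87

Answer: a=87 b=87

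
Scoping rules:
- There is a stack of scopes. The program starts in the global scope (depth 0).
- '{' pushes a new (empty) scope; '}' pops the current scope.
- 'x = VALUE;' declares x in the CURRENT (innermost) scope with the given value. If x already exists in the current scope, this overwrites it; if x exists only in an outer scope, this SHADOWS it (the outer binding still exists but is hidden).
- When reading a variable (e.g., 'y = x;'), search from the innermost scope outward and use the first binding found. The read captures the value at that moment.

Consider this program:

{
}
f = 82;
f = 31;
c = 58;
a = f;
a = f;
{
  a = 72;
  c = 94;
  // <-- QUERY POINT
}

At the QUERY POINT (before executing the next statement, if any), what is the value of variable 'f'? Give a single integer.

Step 1: enter scope (depth=1)
Step 2: exit scope (depth=0)
Step 3: declare f=82 at depth 0
Step 4: declare f=31 at depth 0
Step 5: declare c=58 at depth 0
Step 6: declare a=(read f)=31 at depth 0
Step 7: declare a=(read f)=31 at depth 0
Step 8: enter scope (depth=1)
Step 9: declare a=72 at depth 1
Step 10: declare c=94 at depth 1
Visible at query point: a=72 c=94 f=31

Answer: 31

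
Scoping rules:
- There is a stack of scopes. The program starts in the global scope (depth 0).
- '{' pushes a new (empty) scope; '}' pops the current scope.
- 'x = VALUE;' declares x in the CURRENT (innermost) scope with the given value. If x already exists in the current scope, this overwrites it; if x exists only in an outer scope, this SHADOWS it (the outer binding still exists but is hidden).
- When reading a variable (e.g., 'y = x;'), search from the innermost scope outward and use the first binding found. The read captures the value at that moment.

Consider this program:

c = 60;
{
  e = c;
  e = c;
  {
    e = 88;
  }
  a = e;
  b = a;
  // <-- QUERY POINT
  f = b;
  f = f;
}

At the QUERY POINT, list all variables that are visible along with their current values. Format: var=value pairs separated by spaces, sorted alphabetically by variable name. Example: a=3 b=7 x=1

Step 1: declare c=60 at depth 0
Step 2: enter scope (depth=1)
Step 3: declare e=(read c)=60 at depth 1
Step 4: declare e=(read c)=60 at depth 1
Step 5: enter scope (depth=2)
Step 6: declare e=88 at depth 2
Step 7: exit scope (depth=1)
Step 8: declare a=(read e)=60 at depth 1
Step 9: declare b=(read a)=60 at depth 1
Visible at query point: a=60 b=60 c=60 e=60

Answer: a=60 b=60 c=60 e=60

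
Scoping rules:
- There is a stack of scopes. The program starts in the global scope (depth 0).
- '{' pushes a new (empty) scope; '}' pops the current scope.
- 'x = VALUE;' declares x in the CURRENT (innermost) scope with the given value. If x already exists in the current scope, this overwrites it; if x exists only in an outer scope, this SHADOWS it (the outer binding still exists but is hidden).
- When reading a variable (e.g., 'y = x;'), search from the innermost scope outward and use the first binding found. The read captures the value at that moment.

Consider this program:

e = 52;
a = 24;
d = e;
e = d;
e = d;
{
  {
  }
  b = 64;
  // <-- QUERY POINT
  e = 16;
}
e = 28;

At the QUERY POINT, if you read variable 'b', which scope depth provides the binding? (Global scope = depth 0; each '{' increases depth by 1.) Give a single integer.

Step 1: declare e=52 at depth 0
Step 2: declare a=24 at depth 0
Step 3: declare d=(read e)=52 at depth 0
Step 4: declare e=(read d)=52 at depth 0
Step 5: declare e=(read d)=52 at depth 0
Step 6: enter scope (depth=1)
Step 7: enter scope (depth=2)
Step 8: exit scope (depth=1)
Step 9: declare b=64 at depth 1
Visible at query point: a=24 b=64 d=52 e=52

Answer: 1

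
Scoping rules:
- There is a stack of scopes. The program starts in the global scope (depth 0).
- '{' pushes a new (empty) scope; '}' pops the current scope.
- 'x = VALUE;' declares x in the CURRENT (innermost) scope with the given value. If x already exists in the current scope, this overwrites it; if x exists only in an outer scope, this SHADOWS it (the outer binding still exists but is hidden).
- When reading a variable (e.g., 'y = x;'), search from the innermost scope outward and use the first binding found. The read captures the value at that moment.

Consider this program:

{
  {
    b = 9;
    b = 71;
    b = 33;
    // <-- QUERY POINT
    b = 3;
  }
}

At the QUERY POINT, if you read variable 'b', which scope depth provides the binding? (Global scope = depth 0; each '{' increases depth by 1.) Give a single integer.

Answer: 2

Derivation:
Step 1: enter scope (depth=1)
Step 2: enter scope (depth=2)
Step 3: declare b=9 at depth 2
Step 4: declare b=71 at depth 2
Step 5: declare b=33 at depth 2
Visible at query point: b=33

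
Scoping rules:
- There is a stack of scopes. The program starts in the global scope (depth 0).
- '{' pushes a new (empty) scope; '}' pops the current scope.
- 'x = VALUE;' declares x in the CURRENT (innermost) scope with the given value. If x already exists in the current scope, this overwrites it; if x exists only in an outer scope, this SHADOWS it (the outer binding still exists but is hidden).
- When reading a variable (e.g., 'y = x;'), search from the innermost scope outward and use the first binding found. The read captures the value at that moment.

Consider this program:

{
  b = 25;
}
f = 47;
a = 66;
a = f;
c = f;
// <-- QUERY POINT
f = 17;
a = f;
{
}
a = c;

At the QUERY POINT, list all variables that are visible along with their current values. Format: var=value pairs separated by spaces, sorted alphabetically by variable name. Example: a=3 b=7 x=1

Answer: a=47 c=47 f=47

Derivation:
Step 1: enter scope (depth=1)
Step 2: declare b=25 at depth 1
Step 3: exit scope (depth=0)
Step 4: declare f=47 at depth 0
Step 5: declare a=66 at depth 0
Step 6: declare a=(read f)=47 at depth 0
Step 7: declare c=(read f)=47 at depth 0
Visible at query point: a=47 c=47 f=47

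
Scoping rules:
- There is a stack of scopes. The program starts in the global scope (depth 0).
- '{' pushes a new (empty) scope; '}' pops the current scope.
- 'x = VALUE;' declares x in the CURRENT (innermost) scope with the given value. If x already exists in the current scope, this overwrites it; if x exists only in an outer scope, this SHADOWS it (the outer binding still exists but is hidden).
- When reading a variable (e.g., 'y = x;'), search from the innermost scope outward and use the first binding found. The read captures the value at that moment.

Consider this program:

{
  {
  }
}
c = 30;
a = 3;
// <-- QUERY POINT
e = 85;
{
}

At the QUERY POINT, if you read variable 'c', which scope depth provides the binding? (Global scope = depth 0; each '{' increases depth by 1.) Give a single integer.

Answer: 0

Derivation:
Step 1: enter scope (depth=1)
Step 2: enter scope (depth=2)
Step 3: exit scope (depth=1)
Step 4: exit scope (depth=0)
Step 5: declare c=30 at depth 0
Step 6: declare a=3 at depth 0
Visible at query point: a=3 c=30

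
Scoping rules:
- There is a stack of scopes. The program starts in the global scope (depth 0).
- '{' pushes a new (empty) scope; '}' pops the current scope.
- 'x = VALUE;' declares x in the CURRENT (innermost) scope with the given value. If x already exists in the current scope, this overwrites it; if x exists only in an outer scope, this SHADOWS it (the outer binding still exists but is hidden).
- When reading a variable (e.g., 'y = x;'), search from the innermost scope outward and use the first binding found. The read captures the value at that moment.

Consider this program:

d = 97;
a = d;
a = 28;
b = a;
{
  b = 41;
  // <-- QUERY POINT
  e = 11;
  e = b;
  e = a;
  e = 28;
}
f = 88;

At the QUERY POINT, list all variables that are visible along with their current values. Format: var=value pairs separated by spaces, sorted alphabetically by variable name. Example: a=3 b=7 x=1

Step 1: declare d=97 at depth 0
Step 2: declare a=(read d)=97 at depth 0
Step 3: declare a=28 at depth 0
Step 4: declare b=(read a)=28 at depth 0
Step 5: enter scope (depth=1)
Step 6: declare b=41 at depth 1
Visible at query point: a=28 b=41 d=97

Answer: a=28 b=41 d=97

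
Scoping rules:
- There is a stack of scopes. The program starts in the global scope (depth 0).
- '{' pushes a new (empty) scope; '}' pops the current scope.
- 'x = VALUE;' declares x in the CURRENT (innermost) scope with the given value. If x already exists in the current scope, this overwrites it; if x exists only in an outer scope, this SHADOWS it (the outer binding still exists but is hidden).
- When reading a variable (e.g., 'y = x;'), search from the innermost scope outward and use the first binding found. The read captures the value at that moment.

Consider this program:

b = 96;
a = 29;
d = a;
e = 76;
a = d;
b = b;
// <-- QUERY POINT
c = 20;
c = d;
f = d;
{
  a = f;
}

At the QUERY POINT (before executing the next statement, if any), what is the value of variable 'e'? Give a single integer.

Answer: 76

Derivation:
Step 1: declare b=96 at depth 0
Step 2: declare a=29 at depth 0
Step 3: declare d=(read a)=29 at depth 0
Step 4: declare e=76 at depth 0
Step 5: declare a=(read d)=29 at depth 0
Step 6: declare b=(read b)=96 at depth 0
Visible at query point: a=29 b=96 d=29 e=76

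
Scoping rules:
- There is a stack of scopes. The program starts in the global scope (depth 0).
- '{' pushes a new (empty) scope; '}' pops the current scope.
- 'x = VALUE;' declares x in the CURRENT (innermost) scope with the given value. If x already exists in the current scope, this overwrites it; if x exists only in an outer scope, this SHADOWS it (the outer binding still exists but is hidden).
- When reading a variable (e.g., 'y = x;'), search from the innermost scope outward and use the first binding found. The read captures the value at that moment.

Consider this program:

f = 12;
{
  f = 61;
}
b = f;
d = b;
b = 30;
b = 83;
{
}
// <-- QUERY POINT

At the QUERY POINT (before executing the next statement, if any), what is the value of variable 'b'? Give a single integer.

Step 1: declare f=12 at depth 0
Step 2: enter scope (depth=1)
Step 3: declare f=61 at depth 1
Step 4: exit scope (depth=0)
Step 5: declare b=(read f)=12 at depth 0
Step 6: declare d=(read b)=12 at depth 0
Step 7: declare b=30 at depth 0
Step 8: declare b=83 at depth 0
Step 9: enter scope (depth=1)
Step 10: exit scope (depth=0)
Visible at query point: b=83 d=12 f=12

Answer: 83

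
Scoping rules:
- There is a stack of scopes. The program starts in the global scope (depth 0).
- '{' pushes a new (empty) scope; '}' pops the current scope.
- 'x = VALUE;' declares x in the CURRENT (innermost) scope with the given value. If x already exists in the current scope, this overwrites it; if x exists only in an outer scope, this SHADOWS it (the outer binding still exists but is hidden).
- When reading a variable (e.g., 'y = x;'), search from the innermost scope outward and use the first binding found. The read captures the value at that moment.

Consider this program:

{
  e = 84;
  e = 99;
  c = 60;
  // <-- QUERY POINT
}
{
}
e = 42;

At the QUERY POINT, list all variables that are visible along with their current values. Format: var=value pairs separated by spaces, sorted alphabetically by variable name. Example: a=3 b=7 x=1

Answer: c=60 e=99

Derivation:
Step 1: enter scope (depth=1)
Step 2: declare e=84 at depth 1
Step 3: declare e=99 at depth 1
Step 4: declare c=60 at depth 1
Visible at query point: c=60 e=99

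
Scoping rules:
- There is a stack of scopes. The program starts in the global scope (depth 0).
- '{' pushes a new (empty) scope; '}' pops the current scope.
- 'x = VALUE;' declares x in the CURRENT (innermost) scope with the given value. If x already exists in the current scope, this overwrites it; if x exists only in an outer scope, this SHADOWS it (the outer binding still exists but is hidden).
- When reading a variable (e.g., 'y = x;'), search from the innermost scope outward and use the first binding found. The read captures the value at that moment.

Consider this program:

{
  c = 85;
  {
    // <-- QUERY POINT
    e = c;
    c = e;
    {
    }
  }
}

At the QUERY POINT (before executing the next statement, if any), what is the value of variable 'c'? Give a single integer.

Step 1: enter scope (depth=1)
Step 2: declare c=85 at depth 1
Step 3: enter scope (depth=2)
Visible at query point: c=85

Answer: 85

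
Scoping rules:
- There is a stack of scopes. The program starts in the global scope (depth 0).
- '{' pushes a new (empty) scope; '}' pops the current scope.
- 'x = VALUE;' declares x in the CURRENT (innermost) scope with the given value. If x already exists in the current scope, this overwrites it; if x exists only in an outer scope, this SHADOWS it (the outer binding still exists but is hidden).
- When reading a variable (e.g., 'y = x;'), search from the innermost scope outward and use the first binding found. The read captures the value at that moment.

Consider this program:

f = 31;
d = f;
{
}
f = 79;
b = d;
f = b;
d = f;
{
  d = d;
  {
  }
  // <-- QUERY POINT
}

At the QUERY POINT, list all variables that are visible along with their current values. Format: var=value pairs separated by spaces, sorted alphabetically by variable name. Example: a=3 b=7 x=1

Answer: b=31 d=31 f=31

Derivation:
Step 1: declare f=31 at depth 0
Step 2: declare d=(read f)=31 at depth 0
Step 3: enter scope (depth=1)
Step 4: exit scope (depth=0)
Step 5: declare f=79 at depth 0
Step 6: declare b=(read d)=31 at depth 0
Step 7: declare f=(read b)=31 at depth 0
Step 8: declare d=(read f)=31 at depth 0
Step 9: enter scope (depth=1)
Step 10: declare d=(read d)=31 at depth 1
Step 11: enter scope (depth=2)
Step 12: exit scope (depth=1)
Visible at query point: b=31 d=31 f=31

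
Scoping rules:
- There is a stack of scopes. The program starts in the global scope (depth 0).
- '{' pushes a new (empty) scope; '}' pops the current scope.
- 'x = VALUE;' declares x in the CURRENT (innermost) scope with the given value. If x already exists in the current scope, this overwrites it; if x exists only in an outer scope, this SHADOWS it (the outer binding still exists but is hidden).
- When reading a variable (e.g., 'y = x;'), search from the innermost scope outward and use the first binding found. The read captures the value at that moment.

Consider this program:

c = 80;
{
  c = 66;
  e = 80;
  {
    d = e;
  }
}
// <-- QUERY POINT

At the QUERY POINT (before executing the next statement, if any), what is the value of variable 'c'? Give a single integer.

Step 1: declare c=80 at depth 0
Step 2: enter scope (depth=1)
Step 3: declare c=66 at depth 1
Step 4: declare e=80 at depth 1
Step 5: enter scope (depth=2)
Step 6: declare d=(read e)=80 at depth 2
Step 7: exit scope (depth=1)
Step 8: exit scope (depth=0)
Visible at query point: c=80

Answer: 80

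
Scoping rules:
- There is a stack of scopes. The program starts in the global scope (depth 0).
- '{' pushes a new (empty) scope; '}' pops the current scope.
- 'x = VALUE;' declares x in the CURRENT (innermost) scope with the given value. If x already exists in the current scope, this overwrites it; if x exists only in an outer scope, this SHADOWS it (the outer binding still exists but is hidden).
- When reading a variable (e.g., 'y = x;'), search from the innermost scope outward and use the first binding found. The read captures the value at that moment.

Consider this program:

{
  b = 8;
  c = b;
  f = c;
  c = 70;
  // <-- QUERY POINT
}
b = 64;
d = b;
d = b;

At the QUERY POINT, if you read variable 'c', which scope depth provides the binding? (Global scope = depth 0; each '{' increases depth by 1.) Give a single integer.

Step 1: enter scope (depth=1)
Step 2: declare b=8 at depth 1
Step 3: declare c=(read b)=8 at depth 1
Step 4: declare f=(read c)=8 at depth 1
Step 5: declare c=70 at depth 1
Visible at query point: b=8 c=70 f=8

Answer: 1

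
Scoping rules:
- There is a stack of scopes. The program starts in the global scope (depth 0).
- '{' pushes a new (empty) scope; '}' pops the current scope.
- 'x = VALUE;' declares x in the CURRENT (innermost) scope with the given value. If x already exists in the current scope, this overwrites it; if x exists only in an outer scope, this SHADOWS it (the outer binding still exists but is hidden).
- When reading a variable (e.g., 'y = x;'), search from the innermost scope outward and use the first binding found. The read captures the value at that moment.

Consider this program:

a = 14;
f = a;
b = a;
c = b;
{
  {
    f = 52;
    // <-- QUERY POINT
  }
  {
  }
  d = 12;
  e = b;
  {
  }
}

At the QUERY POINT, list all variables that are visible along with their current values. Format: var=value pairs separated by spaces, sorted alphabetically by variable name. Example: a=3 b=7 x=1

Step 1: declare a=14 at depth 0
Step 2: declare f=(read a)=14 at depth 0
Step 3: declare b=(read a)=14 at depth 0
Step 4: declare c=(read b)=14 at depth 0
Step 5: enter scope (depth=1)
Step 6: enter scope (depth=2)
Step 7: declare f=52 at depth 2
Visible at query point: a=14 b=14 c=14 f=52

Answer: a=14 b=14 c=14 f=52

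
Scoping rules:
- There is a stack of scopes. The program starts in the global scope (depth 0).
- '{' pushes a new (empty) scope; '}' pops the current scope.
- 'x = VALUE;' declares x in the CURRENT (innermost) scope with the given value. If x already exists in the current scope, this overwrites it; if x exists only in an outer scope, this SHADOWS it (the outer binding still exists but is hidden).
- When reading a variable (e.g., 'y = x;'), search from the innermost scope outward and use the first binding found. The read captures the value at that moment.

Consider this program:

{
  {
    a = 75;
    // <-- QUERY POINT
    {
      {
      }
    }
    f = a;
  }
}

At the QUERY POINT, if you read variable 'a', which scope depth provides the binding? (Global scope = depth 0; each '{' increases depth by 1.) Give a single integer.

Step 1: enter scope (depth=1)
Step 2: enter scope (depth=2)
Step 3: declare a=75 at depth 2
Visible at query point: a=75

Answer: 2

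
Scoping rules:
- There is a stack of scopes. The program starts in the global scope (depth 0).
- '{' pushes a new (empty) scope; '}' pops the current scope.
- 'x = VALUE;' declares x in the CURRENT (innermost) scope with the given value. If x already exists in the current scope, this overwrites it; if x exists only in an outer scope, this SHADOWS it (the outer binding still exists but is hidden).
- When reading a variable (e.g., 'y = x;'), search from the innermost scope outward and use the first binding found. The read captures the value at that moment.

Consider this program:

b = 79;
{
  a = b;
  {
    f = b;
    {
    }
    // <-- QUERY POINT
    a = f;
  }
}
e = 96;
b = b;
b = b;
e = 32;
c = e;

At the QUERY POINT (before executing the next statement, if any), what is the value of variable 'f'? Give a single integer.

Answer: 79

Derivation:
Step 1: declare b=79 at depth 0
Step 2: enter scope (depth=1)
Step 3: declare a=(read b)=79 at depth 1
Step 4: enter scope (depth=2)
Step 5: declare f=(read b)=79 at depth 2
Step 6: enter scope (depth=3)
Step 7: exit scope (depth=2)
Visible at query point: a=79 b=79 f=79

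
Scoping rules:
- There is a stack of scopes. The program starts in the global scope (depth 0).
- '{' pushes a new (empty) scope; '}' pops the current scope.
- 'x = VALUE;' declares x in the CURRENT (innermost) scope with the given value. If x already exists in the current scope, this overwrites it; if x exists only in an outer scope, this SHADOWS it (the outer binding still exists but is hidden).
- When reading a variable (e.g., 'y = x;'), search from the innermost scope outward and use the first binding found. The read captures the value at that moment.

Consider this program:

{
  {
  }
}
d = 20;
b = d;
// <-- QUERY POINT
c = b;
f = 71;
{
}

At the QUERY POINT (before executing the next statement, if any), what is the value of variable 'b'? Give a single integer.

Step 1: enter scope (depth=1)
Step 2: enter scope (depth=2)
Step 3: exit scope (depth=1)
Step 4: exit scope (depth=0)
Step 5: declare d=20 at depth 0
Step 6: declare b=(read d)=20 at depth 0
Visible at query point: b=20 d=20

Answer: 20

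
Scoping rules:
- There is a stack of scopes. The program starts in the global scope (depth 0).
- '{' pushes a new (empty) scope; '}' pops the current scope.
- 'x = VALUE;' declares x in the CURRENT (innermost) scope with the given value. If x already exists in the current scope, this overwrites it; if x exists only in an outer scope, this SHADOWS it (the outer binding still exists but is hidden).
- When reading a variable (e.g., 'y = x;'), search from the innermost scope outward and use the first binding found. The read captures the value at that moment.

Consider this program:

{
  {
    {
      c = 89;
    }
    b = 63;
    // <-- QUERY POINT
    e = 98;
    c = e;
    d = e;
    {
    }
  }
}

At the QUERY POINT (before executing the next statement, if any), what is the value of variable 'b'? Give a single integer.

Step 1: enter scope (depth=1)
Step 2: enter scope (depth=2)
Step 3: enter scope (depth=3)
Step 4: declare c=89 at depth 3
Step 5: exit scope (depth=2)
Step 6: declare b=63 at depth 2
Visible at query point: b=63

Answer: 63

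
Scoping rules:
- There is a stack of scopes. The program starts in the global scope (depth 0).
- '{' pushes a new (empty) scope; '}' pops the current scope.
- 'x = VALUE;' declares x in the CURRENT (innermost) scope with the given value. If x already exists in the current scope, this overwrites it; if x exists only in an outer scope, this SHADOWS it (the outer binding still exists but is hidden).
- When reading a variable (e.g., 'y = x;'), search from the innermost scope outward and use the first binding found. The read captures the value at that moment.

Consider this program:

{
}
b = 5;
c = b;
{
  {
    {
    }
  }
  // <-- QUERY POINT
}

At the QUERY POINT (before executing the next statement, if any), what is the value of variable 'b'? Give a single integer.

Step 1: enter scope (depth=1)
Step 2: exit scope (depth=0)
Step 3: declare b=5 at depth 0
Step 4: declare c=(read b)=5 at depth 0
Step 5: enter scope (depth=1)
Step 6: enter scope (depth=2)
Step 7: enter scope (depth=3)
Step 8: exit scope (depth=2)
Step 9: exit scope (depth=1)
Visible at query point: b=5 c=5

Answer: 5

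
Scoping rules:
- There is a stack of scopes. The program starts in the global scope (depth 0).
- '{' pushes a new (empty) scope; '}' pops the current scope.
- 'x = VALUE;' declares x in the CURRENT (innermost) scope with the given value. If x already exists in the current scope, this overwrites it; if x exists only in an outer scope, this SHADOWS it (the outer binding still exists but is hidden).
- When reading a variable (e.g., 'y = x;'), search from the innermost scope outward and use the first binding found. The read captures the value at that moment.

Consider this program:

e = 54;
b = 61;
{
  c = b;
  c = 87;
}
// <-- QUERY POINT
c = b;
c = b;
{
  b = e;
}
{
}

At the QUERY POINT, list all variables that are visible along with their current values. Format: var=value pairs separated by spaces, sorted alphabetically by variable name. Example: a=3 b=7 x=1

Step 1: declare e=54 at depth 0
Step 2: declare b=61 at depth 0
Step 3: enter scope (depth=1)
Step 4: declare c=(read b)=61 at depth 1
Step 5: declare c=87 at depth 1
Step 6: exit scope (depth=0)
Visible at query point: b=61 e=54

Answer: b=61 e=54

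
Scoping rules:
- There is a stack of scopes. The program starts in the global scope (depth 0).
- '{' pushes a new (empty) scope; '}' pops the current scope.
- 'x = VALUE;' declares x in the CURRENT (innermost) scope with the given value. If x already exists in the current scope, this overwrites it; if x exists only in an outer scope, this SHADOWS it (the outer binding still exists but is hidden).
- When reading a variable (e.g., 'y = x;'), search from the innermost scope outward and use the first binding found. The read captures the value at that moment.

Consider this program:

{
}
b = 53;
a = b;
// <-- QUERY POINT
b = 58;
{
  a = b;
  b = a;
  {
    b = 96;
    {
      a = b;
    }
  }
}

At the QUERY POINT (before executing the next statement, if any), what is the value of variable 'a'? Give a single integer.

Step 1: enter scope (depth=1)
Step 2: exit scope (depth=0)
Step 3: declare b=53 at depth 0
Step 4: declare a=(read b)=53 at depth 0
Visible at query point: a=53 b=53

Answer: 53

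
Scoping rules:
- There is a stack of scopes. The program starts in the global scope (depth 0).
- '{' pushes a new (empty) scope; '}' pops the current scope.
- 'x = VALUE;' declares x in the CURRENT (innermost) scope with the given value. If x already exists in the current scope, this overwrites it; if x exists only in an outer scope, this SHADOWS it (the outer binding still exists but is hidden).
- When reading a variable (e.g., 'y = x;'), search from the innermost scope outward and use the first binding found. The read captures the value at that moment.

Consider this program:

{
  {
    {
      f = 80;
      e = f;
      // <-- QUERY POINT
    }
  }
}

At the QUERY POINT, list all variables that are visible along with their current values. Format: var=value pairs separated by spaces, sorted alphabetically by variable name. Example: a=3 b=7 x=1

Answer: e=80 f=80

Derivation:
Step 1: enter scope (depth=1)
Step 2: enter scope (depth=2)
Step 3: enter scope (depth=3)
Step 4: declare f=80 at depth 3
Step 5: declare e=(read f)=80 at depth 3
Visible at query point: e=80 f=80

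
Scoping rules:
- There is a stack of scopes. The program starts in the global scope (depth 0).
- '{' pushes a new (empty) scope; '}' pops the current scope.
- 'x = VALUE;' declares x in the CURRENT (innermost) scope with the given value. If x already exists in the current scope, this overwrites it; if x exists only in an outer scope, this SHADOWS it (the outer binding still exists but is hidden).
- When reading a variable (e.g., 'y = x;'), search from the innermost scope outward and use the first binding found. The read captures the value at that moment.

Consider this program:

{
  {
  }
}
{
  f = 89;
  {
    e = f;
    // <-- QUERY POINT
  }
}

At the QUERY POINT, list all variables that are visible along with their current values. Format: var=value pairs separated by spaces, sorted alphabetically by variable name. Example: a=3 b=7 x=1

Step 1: enter scope (depth=1)
Step 2: enter scope (depth=2)
Step 3: exit scope (depth=1)
Step 4: exit scope (depth=0)
Step 5: enter scope (depth=1)
Step 6: declare f=89 at depth 1
Step 7: enter scope (depth=2)
Step 8: declare e=(read f)=89 at depth 2
Visible at query point: e=89 f=89

Answer: e=89 f=89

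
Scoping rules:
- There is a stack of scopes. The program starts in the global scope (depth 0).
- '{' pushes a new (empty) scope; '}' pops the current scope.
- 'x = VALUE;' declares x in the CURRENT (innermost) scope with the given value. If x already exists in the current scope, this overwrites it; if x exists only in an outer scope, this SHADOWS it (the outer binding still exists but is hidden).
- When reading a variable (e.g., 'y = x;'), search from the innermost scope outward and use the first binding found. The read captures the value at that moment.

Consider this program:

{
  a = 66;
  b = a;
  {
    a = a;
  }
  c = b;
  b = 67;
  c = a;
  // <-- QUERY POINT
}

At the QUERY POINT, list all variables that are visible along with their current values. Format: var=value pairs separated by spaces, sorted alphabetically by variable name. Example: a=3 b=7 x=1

Answer: a=66 b=67 c=66

Derivation:
Step 1: enter scope (depth=1)
Step 2: declare a=66 at depth 1
Step 3: declare b=(read a)=66 at depth 1
Step 4: enter scope (depth=2)
Step 5: declare a=(read a)=66 at depth 2
Step 6: exit scope (depth=1)
Step 7: declare c=(read b)=66 at depth 1
Step 8: declare b=67 at depth 1
Step 9: declare c=(read a)=66 at depth 1
Visible at query point: a=66 b=67 c=66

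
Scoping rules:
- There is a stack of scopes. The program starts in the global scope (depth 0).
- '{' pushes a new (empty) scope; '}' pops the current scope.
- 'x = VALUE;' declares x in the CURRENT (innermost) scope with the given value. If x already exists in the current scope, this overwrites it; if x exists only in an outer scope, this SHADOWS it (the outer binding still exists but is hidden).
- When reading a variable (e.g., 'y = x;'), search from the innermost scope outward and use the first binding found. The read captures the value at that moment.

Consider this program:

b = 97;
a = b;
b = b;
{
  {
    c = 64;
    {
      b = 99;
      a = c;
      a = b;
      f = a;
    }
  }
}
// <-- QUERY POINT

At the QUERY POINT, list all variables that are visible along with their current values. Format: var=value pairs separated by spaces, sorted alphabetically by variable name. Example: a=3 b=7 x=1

Answer: a=97 b=97

Derivation:
Step 1: declare b=97 at depth 0
Step 2: declare a=(read b)=97 at depth 0
Step 3: declare b=(read b)=97 at depth 0
Step 4: enter scope (depth=1)
Step 5: enter scope (depth=2)
Step 6: declare c=64 at depth 2
Step 7: enter scope (depth=3)
Step 8: declare b=99 at depth 3
Step 9: declare a=(read c)=64 at depth 3
Step 10: declare a=(read b)=99 at depth 3
Step 11: declare f=(read a)=99 at depth 3
Step 12: exit scope (depth=2)
Step 13: exit scope (depth=1)
Step 14: exit scope (depth=0)
Visible at query point: a=97 b=97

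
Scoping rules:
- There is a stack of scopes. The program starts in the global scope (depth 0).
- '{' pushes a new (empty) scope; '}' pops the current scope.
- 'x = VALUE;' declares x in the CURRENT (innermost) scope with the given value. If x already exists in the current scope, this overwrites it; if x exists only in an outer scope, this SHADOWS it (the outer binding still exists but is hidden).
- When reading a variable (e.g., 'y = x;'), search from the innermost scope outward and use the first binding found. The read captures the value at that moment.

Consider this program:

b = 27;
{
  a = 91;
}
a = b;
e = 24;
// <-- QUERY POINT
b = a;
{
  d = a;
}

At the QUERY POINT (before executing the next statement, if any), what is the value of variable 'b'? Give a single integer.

Answer: 27

Derivation:
Step 1: declare b=27 at depth 0
Step 2: enter scope (depth=1)
Step 3: declare a=91 at depth 1
Step 4: exit scope (depth=0)
Step 5: declare a=(read b)=27 at depth 0
Step 6: declare e=24 at depth 0
Visible at query point: a=27 b=27 e=24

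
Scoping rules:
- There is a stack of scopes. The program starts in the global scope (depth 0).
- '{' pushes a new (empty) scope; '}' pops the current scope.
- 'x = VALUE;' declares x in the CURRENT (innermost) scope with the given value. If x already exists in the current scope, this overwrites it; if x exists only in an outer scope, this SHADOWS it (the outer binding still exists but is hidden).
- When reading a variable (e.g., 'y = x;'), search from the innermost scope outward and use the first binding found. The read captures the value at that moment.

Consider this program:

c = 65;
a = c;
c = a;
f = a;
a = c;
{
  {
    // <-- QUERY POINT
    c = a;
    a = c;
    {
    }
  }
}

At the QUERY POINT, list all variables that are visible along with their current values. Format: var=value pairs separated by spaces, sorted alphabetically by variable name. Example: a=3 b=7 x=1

Step 1: declare c=65 at depth 0
Step 2: declare a=(read c)=65 at depth 0
Step 3: declare c=(read a)=65 at depth 0
Step 4: declare f=(read a)=65 at depth 0
Step 5: declare a=(read c)=65 at depth 0
Step 6: enter scope (depth=1)
Step 7: enter scope (depth=2)
Visible at query point: a=65 c=65 f=65

Answer: a=65 c=65 f=65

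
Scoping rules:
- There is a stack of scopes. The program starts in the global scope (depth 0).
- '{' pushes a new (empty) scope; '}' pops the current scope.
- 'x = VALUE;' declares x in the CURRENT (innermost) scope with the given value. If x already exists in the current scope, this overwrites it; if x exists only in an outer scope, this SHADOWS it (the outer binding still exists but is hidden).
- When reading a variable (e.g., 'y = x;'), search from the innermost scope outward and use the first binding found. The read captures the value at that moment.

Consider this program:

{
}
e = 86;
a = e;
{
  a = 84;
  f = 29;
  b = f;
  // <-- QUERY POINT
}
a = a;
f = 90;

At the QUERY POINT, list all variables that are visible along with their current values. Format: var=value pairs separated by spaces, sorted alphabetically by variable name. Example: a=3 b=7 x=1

Answer: a=84 b=29 e=86 f=29

Derivation:
Step 1: enter scope (depth=1)
Step 2: exit scope (depth=0)
Step 3: declare e=86 at depth 0
Step 4: declare a=(read e)=86 at depth 0
Step 5: enter scope (depth=1)
Step 6: declare a=84 at depth 1
Step 7: declare f=29 at depth 1
Step 8: declare b=(read f)=29 at depth 1
Visible at query point: a=84 b=29 e=86 f=29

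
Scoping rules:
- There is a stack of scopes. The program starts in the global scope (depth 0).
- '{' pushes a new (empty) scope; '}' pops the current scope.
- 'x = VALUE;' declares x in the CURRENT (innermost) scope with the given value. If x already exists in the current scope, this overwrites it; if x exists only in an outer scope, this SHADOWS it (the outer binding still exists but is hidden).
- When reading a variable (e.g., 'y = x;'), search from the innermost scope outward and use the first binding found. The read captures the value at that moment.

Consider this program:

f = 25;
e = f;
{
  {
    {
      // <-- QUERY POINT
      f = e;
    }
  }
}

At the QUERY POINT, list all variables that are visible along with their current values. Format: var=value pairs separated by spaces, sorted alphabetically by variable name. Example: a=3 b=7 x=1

Step 1: declare f=25 at depth 0
Step 2: declare e=(read f)=25 at depth 0
Step 3: enter scope (depth=1)
Step 4: enter scope (depth=2)
Step 5: enter scope (depth=3)
Visible at query point: e=25 f=25

Answer: e=25 f=25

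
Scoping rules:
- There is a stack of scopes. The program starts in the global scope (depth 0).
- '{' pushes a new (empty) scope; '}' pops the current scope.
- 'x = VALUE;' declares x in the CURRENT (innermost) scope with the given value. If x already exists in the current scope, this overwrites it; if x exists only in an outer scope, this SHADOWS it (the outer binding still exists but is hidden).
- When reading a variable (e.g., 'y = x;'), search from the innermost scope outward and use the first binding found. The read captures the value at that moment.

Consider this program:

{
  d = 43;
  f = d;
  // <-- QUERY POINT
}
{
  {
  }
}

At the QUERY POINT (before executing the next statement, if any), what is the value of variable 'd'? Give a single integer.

Answer: 43

Derivation:
Step 1: enter scope (depth=1)
Step 2: declare d=43 at depth 1
Step 3: declare f=(read d)=43 at depth 1
Visible at query point: d=43 f=43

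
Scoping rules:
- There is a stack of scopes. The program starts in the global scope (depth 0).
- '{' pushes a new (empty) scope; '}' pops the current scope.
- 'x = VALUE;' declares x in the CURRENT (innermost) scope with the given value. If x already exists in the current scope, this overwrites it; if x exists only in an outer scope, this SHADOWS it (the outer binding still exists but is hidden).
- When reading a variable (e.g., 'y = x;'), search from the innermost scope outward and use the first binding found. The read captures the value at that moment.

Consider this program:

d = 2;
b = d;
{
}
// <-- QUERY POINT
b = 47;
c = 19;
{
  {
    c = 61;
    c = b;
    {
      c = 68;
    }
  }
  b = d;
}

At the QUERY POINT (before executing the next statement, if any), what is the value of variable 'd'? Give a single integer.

Step 1: declare d=2 at depth 0
Step 2: declare b=(read d)=2 at depth 0
Step 3: enter scope (depth=1)
Step 4: exit scope (depth=0)
Visible at query point: b=2 d=2

Answer: 2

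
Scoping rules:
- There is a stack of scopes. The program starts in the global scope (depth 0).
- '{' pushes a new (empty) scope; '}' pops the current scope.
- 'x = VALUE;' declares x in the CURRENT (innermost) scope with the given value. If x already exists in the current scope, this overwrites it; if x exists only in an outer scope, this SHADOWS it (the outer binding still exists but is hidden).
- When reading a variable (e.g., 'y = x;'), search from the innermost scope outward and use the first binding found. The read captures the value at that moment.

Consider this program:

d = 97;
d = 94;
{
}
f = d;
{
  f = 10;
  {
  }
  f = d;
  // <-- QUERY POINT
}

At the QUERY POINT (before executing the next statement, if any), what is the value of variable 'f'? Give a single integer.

Answer: 94

Derivation:
Step 1: declare d=97 at depth 0
Step 2: declare d=94 at depth 0
Step 3: enter scope (depth=1)
Step 4: exit scope (depth=0)
Step 5: declare f=(read d)=94 at depth 0
Step 6: enter scope (depth=1)
Step 7: declare f=10 at depth 1
Step 8: enter scope (depth=2)
Step 9: exit scope (depth=1)
Step 10: declare f=(read d)=94 at depth 1
Visible at query point: d=94 f=94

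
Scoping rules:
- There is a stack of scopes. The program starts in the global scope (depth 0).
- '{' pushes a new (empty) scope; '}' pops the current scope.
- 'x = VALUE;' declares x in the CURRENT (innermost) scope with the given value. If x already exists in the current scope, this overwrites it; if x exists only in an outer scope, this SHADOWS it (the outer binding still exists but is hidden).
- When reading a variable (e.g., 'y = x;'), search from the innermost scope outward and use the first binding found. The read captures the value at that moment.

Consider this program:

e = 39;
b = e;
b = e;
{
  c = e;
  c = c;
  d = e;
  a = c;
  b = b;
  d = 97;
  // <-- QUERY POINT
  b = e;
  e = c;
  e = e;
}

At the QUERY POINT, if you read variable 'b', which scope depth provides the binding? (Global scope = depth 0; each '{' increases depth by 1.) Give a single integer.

Answer: 1

Derivation:
Step 1: declare e=39 at depth 0
Step 2: declare b=(read e)=39 at depth 0
Step 3: declare b=(read e)=39 at depth 0
Step 4: enter scope (depth=1)
Step 5: declare c=(read e)=39 at depth 1
Step 6: declare c=(read c)=39 at depth 1
Step 7: declare d=(read e)=39 at depth 1
Step 8: declare a=(read c)=39 at depth 1
Step 9: declare b=(read b)=39 at depth 1
Step 10: declare d=97 at depth 1
Visible at query point: a=39 b=39 c=39 d=97 e=39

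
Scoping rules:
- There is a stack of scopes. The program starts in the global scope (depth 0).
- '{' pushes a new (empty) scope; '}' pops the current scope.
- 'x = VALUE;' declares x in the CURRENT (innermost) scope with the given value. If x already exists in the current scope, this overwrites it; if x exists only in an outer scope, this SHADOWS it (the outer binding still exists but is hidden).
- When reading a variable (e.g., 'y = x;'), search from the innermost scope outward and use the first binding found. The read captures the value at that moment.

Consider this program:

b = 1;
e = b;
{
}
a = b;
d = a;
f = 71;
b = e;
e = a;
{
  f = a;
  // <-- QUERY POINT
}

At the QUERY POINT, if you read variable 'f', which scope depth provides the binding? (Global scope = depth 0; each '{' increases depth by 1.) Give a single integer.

Step 1: declare b=1 at depth 0
Step 2: declare e=(read b)=1 at depth 0
Step 3: enter scope (depth=1)
Step 4: exit scope (depth=0)
Step 5: declare a=(read b)=1 at depth 0
Step 6: declare d=(read a)=1 at depth 0
Step 7: declare f=71 at depth 0
Step 8: declare b=(read e)=1 at depth 0
Step 9: declare e=(read a)=1 at depth 0
Step 10: enter scope (depth=1)
Step 11: declare f=(read a)=1 at depth 1
Visible at query point: a=1 b=1 d=1 e=1 f=1

Answer: 1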